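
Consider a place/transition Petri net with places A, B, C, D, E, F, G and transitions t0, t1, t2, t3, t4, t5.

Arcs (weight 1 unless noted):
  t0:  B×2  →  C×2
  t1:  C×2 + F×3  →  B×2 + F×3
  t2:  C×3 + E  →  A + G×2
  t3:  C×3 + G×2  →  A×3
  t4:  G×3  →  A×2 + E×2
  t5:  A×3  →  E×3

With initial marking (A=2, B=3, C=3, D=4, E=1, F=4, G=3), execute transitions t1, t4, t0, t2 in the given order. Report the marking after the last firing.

(A=5, B=3, C=0, D=4, E=2, F=4, G=2)

step 1: fire t1:  (A=2, B=3, C=3, D=4, E=1, F=4, G=3) → (A=2, B=5, C=1, D=4, E=1, F=4, G=3)
step 2: fire t4:  (A=2, B=5, C=1, D=4, E=1, F=4, G=3) → (A=4, B=5, C=1, D=4, E=3, F=4, G=0)
step 3: fire t0:  (A=4, B=5, C=1, D=4, E=3, F=4, G=0) → (A=4, B=3, C=3, D=4, E=3, F=4, G=0)
step 4: fire t2:  (A=4, B=3, C=3, D=4, E=3, F=4, G=0) → (A=5, B=3, C=0, D=4, E=2, F=4, G=2)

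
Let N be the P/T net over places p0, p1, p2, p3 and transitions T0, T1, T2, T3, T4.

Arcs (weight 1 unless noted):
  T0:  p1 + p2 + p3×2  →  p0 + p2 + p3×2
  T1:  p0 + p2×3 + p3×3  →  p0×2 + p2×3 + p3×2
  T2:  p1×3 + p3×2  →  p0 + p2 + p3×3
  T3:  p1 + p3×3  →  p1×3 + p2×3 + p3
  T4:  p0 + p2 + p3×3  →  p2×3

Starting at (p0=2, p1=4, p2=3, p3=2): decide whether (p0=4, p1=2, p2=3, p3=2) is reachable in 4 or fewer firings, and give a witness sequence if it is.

step 1: fire T0:  (p0=2, p1=4, p2=3, p3=2) → (p0=3, p1=3, p2=3, p3=2)
step 2: fire T0:  (p0=3, p1=3, p2=3, p3=2) → (p0=4, p1=2, p2=3, p3=2)

YES — reachable via ⟨T0, T0⟩ (2 firings)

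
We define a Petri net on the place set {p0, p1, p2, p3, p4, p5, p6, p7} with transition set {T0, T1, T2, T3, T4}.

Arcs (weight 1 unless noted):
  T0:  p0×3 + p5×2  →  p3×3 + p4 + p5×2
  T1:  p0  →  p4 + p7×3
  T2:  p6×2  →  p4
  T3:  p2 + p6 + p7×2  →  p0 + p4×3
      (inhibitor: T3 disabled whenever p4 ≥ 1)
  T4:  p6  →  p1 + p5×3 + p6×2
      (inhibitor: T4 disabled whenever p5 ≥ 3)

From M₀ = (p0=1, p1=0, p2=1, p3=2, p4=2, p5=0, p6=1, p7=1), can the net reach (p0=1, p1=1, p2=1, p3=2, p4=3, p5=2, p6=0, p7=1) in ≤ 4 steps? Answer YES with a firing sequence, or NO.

NO — not reachable within 4 firings

depth 0: 1 marking
depth 1: 3 markings reached so far
depth 2: 5 markings reached so far
depth 3: 6 markings reached so far
depth 4: 6 markings reached so far
(frontier empty at depth 4; search complete)
target is not among the 6 markings reachable within 4 steps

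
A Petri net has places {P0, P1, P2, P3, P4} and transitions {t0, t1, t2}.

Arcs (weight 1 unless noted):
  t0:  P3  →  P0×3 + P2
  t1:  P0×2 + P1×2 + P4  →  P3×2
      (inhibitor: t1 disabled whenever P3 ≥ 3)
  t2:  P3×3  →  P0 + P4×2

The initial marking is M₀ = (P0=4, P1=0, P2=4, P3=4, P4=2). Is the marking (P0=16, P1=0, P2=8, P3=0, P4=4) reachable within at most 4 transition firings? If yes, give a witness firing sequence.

depth 0: 1 marking
depth 1: 3 markings reached so far
depth 2: 5 markings reached so far
depth 3: 6 markings reached so far
depth 4: 7 markings reached so far
target is not among the 7 markings reachable within 4 steps

NO — not reachable within 4 firings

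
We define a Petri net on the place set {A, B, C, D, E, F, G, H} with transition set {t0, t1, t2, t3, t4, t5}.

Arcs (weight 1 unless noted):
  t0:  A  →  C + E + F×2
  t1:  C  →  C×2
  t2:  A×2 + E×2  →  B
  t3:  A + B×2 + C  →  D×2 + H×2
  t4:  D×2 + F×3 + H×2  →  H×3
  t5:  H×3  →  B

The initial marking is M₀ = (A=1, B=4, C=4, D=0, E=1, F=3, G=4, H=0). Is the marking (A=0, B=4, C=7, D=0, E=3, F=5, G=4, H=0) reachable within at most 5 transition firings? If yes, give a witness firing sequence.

depth 0: 1 marking
depth 1: 4 markings reached so far
depth 2: 8 markings reached so far
depth 3: 13 markings reached so far
depth 4: 18 markings reached so far
depth 5: 23 markings reached so far
target is not among the 23 markings reachable within 5 steps

NO — not reachable within 5 firings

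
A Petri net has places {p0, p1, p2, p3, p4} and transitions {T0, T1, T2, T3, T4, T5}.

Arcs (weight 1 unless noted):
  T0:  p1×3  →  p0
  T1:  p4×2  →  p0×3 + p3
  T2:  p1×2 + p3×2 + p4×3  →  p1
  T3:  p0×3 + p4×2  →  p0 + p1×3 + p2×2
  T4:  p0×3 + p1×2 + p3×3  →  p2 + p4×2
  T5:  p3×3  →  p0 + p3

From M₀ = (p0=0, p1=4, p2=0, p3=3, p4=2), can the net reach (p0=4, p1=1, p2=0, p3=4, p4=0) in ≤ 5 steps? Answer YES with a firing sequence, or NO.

step 1: fire T0:  (p0=0, p1=4, p2=0, p3=3, p4=2) → (p0=1, p1=1, p2=0, p3=3, p4=2)
step 2: fire T1:  (p0=1, p1=1, p2=0, p3=3, p4=2) → (p0=4, p1=1, p2=0, p3=4, p4=0)

YES — reachable via ⟨T0, T1⟩ (2 firings)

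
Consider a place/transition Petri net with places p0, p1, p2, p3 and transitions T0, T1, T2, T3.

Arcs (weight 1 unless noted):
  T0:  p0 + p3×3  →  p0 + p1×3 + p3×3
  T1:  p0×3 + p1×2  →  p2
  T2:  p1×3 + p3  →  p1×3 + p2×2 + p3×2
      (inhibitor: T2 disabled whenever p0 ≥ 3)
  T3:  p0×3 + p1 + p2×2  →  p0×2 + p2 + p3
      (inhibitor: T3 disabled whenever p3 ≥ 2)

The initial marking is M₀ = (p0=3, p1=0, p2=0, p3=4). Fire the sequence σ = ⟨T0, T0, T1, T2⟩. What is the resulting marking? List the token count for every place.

(p0=0, p1=4, p2=3, p3=5)

step 1: fire T0:  (p0=3, p1=0, p2=0, p3=4) → (p0=3, p1=3, p2=0, p3=4)
step 2: fire T0:  (p0=3, p1=3, p2=0, p3=4) → (p0=3, p1=6, p2=0, p3=4)
step 3: fire T1:  (p0=3, p1=6, p2=0, p3=4) → (p0=0, p1=4, p2=1, p3=4)
step 4: fire T2:  (p0=0, p1=4, p2=1, p3=4) → (p0=0, p1=4, p2=3, p3=5)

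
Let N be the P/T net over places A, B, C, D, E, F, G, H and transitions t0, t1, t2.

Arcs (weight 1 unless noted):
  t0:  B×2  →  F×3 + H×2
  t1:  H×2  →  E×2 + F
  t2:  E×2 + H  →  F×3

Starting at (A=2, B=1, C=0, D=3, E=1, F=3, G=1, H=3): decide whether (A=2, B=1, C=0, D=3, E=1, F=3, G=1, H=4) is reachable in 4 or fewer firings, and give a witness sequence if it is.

depth 0: 1 marking
depth 1: 2 markings reached so far
depth 2: 3 markings reached so far
depth 3: 3 markings reached so far
(frontier empty at depth 3; search complete)
target is not among the 3 markings reachable within 4 steps

NO — not reachable within 4 firings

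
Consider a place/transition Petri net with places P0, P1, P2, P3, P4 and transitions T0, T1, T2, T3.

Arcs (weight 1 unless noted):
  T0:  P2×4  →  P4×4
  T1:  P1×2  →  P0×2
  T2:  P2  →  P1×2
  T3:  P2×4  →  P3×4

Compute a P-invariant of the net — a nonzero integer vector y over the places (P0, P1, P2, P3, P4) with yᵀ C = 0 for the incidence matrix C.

y = (P0:1, P1:1, P2:2, P3:2, P4:2)

Incidence matrix C (rows=places, cols=transitions):
       T0   T1   T2   T3
   P0   0    2    0    0
   P1   0   -2    2    0
   P2  -4    0   -1   -4
   P3   0    0    0    4
   P4   4    0    0    0

Candidate y = [1, 1, 2, 2, 2]; check y·C column-wise:
  col T0: 1·0 + 1·0 + 2·-4 + 2·0 + 2·4 = 0
  col T1: 1·2 + 1·-2 + 2·0 + 2·0 + 2·0 = 0
  col T2: 1·0 + 1·2 + 2·-1 + 2·0 + 2·0 = 0
  col T3: 1·0 + 1·0 + 2·-4 + 2·4 + 2·0 = 0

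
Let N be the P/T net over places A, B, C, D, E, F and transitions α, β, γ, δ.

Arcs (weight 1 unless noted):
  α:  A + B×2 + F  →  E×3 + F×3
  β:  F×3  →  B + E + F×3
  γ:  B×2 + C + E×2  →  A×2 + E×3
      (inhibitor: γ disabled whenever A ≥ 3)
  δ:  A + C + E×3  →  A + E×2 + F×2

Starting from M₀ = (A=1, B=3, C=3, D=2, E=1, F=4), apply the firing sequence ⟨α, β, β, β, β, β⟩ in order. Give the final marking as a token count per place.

step 1: fire α:  (A=1, B=3, C=3, D=2, E=1, F=4) → (A=0, B=1, C=3, D=2, E=4, F=6)
step 2: fire β:  (A=0, B=1, C=3, D=2, E=4, F=6) → (A=0, B=2, C=3, D=2, E=5, F=6)
step 3: fire β:  (A=0, B=2, C=3, D=2, E=5, F=6) → (A=0, B=3, C=3, D=2, E=6, F=6)
step 4: fire β:  (A=0, B=3, C=3, D=2, E=6, F=6) → (A=0, B=4, C=3, D=2, E=7, F=6)
step 5: fire β:  (A=0, B=4, C=3, D=2, E=7, F=6) → (A=0, B=5, C=3, D=2, E=8, F=6)
step 6: fire β:  (A=0, B=5, C=3, D=2, E=8, F=6) → (A=0, B=6, C=3, D=2, E=9, F=6)

(A=0, B=6, C=3, D=2, E=9, F=6)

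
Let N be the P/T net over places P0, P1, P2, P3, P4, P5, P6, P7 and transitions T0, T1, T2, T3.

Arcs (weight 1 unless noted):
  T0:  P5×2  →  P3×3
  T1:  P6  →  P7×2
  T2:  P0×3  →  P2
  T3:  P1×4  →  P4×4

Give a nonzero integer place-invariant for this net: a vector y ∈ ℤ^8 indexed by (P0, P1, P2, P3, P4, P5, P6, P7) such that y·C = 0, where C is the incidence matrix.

Incidence matrix C (rows=places, cols=transitions):
       T0   T1   T2   T3
   P0   0    0   -3    0
   P1   0    0    0   -4
   P2   0    0    1    0
   P3   3    0    0    0
   P4   0    0    0    4
   P5  -2    0    0    0
   P6   0   -1    0    0
   P7   0    2    0    0

Candidate y = [1, 0, 3, 0, 0, 0, 0, 0]; check y·C column-wise:
  col T0: 1·0 + 3·0 + 0·3 + 0·-2 = 0
  col T1: 1·0 + 3·0 + 0·-1 + 0·2 = 0
  col T2: 1·-3 + 3·1 = 0
  col T3: 1·0 + 0·-4 + 3·0 + 0·4 = 0

y = (P0:1, P1:0, P2:3, P3:0, P4:0, P5:0, P6:0, P7:0)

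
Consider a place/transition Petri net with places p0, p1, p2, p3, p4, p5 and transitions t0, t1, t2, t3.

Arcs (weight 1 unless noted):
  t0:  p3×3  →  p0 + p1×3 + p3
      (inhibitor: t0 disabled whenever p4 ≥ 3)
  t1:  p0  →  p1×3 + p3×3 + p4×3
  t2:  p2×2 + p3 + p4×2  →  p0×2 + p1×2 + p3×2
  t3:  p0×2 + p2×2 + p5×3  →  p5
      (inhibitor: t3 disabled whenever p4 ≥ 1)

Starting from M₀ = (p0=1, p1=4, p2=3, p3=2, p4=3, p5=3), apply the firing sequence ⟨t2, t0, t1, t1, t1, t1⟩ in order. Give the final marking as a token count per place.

(p0=0, p1=21, p2=1, p3=13, p4=13, p5=3)

step 1: fire t2:  (p0=1, p1=4, p2=3, p3=2, p4=3, p5=3) → (p0=3, p1=6, p2=1, p3=3, p4=1, p5=3)
step 2: fire t0:  (p0=3, p1=6, p2=1, p3=3, p4=1, p5=3) → (p0=4, p1=9, p2=1, p3=1, p4=1, p5=3)
step 3: fire t1:  (p0=4, p1=9, p2=1, p3=1, p4=1, p5=3) → (p0=3, p1=12, p2=1, p3=4, p4=4, p5=3)
step 4: fire t1:  (p0=3, p1=12, p2=1, p3=4, p4=4, p5=3) → (p0=2, p1=15, p2=1, p3=7, p4=7, p5=3)
step 5: fire t1:  (p0=2, p1=15, p2=1, p3=7, p4=7, p5=3) → (p0=1, p1=18, p2=1, p3=10, p4=10, p5=3)
step 6: fire t1:  (p0=1, p1=18, p2=1, p3=10, p4=10, p5=3) → (p0=0, p1=21, p2=1, p3=13, p4=13, p5=3)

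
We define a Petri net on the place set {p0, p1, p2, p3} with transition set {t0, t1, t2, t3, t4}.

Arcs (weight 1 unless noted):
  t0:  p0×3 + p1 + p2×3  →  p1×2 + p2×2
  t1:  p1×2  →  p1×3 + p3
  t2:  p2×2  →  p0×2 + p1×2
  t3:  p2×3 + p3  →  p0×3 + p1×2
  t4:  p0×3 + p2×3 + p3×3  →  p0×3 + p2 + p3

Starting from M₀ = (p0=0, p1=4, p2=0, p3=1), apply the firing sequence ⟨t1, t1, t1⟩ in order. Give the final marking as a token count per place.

step 1: fire t1:  (p0=0, p1=4, p2=0, p3=1) → (p0=0, p1=5, p2=0, p3=2)
step 2: fire t1:  (p0=0, p1=5, p2=0, p3=2) → (p0=0, p1=6, p2=0, p3=3)
step 3: fire t1:  (p0=0, p1=6, p2=0, p3=3) → (p0=0, p1=7, p2=0, p3=4)

(p0=0, p1=7, p2=0, p3=4)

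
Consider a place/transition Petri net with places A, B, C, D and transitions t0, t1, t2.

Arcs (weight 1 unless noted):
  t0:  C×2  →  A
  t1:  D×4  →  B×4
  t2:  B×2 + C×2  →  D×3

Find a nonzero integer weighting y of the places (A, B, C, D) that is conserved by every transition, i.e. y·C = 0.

y = (A:2, B:2, C:1, D:2)

Incidence matrix C (rows=places, cols=transitions):
       t0   t1   t2
    A   1    0    0
    B   0    4   -2
    C  -2    0   -2
    D   0   -4    3

Candidate y = [2, 2, 1, 2]; check y·C column-wise:
  col t0: 2·1 + 2·0 + 1·-2 + 2·0 = 0
  col t1: 2·0 + 2·4 + 1·0 + 2·-4 = 0
  col t2: 2·0 + 2·-2 + 1·-2 + 2·3 = 0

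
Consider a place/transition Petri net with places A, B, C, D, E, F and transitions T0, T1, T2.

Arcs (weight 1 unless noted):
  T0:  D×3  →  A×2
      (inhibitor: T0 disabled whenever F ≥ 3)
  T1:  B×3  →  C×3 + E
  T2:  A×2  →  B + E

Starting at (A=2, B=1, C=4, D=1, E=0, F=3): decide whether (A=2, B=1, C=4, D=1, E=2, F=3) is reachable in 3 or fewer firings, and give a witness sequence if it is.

NO — not reachable within 3 firings

depth 0: 1 marking
depth 1: 2 markings reached so far
depth 2: 2 markings reached so far
(frontier empty at depth 2; search complete)
target is not among the 2 markings reachable within 3 steps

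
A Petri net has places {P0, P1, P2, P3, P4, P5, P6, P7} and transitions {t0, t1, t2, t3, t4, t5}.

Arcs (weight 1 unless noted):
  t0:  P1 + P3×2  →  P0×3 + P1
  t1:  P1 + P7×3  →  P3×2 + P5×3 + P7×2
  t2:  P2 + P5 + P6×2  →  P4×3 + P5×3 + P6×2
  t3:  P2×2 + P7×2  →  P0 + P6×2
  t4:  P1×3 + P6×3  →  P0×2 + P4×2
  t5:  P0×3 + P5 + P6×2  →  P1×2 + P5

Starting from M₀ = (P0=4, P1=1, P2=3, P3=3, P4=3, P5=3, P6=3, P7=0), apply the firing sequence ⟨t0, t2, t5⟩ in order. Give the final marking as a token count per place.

(P0=4, P1=3, P2=2, P3=1, P4=6, P5=5, P6=1, P7=0)

step 1: fire t0:  (P0=4, P1=1, P2=3, P3=3, P4=3, P5=3, P6=3, P7=0) → (P0=7, P1=1, P2=3, P3=1, P4=3, P5=3, P6=3, P7=0)
step 2: fire t2:  (P0=7, P1=1, P2=3, P3=1, P4=3, P5=3, P6=3, P7=0) → (P0=7, P1=1, P2=2, P3=1, P4=6, P5=5, P6=3, P7=0)
step 3: fire t5:  (P0=7, P1=1, P2=2, P3=1, P4=6, P5=5, P6=3, P7=0) → (P0=4, P1=3, P2=2, P3=1, P4=6, P5=5, P6=1, P7=0)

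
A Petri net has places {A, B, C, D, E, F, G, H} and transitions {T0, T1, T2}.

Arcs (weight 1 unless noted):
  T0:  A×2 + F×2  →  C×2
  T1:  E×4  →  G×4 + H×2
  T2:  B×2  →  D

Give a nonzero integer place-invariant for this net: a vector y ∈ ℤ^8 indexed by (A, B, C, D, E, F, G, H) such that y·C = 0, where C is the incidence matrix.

Incidence matrix C (rows=places, cols=transitions):
       T0   T1   T2
    A  -2    0    0
    B   0    0   -2
    C   2    0    0
    D   0    0    1
    E   0   -4    0
    F  -2    0    0
    G   0    4    0
    H   0    2    0

Candidate y = [1, 0, 1, 0, 0, 0, 0, 0]; check y·C column-wise:
  col T0: 1·-2 + 1·2 + 0·-2 = 0
  col T1: 1·0 + 1·0 + 0·-4 + 0·4 + 0·2 = 0
  col T2: 1·0 + 0·-2 + 1·0 + 0·1 = 0

y = (A:1, B:0, C:1, D:0, E:0, F:0, G:0, H:0)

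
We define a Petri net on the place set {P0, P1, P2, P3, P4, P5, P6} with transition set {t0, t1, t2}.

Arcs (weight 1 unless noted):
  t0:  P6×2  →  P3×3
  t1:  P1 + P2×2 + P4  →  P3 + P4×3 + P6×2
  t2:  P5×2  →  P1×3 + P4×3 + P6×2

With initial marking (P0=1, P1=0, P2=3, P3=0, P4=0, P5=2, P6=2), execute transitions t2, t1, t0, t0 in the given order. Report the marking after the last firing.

(P0=1, P1=2, P2=1, P3=7, P4=5, P5=0, P6=2)

step 1: fire t2:  (P0=1, P1=0, P2=3, P3=0, P4=0, P5=2, P6=2) → (P0=1, P1=3, P2=3, P3=0, P4=3, P5=0, P6=4)
step 2: fire t1:  (P0=1, P1=3, P2=3, P3=0, P4=3, P5=0, P6=4) → (P0=1, P1=2, P2=1, P3=1, P4=5, P5=0, P6=6)
step 3: fire t0:  (P0=1, P1=2, P2=1, P3=1, P4=5, P5=0, P6=6) → (P0=1, P1=2, P2=1, P3=4, P4=5, P5=0, P6=4)
step 4: fire t0:  (P0=1, P1=2, P2=1, P3=4, P4=5, P5=0, P6=4) → (P0=1, P1=2, P2=1, P3=7, P4=5, P5=0, P6=2)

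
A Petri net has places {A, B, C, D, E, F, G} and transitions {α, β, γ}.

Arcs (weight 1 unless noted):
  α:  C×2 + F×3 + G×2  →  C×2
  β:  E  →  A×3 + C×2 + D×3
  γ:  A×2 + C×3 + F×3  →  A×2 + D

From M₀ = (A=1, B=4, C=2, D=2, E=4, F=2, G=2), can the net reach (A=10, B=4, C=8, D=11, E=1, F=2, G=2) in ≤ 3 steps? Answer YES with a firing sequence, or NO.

step 1: fire β:  (A=1, B=4, C=2, D=2, E=4, F=2, G=2) → (A=4, B=4, C=4, D=5, E=3, F=2, G=2)
step 2: fire β:  (A=4, B=4, C=4, D=5, E=3, F=2, G=2) → (A=7, B=4, C=6, D=8, E=2, F=2, G=2)
step 3: fire β:  (A=7, B=4, C=6, D=8, E=2, F=2, G=2) → (A=10, B=4, C=8, D=11, E=1, F=2, G=2)

YES — reachable via ⟨β, β, β⟩ (3 firings)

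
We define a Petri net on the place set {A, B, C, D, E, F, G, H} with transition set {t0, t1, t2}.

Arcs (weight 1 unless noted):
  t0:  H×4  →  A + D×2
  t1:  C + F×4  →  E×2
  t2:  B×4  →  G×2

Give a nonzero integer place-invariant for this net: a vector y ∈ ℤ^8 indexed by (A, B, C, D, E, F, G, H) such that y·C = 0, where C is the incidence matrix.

Incidence matrix C (rows=places, cols=transitions):
       t0   t1   t2
    A   1    0    0
    B   0    0   -4
    C   0   -1    0
    D   2    0    0
    E   0    2    0
    F   0   -4    0
    G   0    0    2
    H  -4    0    0

Candidate y = [2, 0, 0, -1, 0, 0, 0, 0]; check y·C column-wise:
  col t0: 2·1 + -1·2 + 0·-4 = 0
  col t1: 2·0 + 0·-1 + -1·0 + 0·2 + 0·-4 = 0
  col t2: 2·0 + 0·-4 + -1·0 + 0·2 = 0

y = (A:2, B:0, C:0, D:-1, E:0, F:0, G:0, H:0)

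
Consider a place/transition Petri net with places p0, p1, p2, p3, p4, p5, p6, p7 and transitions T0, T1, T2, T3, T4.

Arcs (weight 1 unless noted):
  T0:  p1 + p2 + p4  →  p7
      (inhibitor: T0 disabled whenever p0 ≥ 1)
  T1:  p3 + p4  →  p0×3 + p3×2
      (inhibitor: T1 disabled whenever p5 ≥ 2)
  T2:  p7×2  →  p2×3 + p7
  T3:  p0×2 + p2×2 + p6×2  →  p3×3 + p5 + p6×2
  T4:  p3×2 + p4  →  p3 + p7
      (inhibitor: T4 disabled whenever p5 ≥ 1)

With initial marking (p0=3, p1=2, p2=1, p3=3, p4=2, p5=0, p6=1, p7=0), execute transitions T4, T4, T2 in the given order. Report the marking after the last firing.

step 1: fire T4:  (p0=3, p1=2, p2=1, p3=3, p4=2, p5=0, p6=1, p7=0) → (p0=3, p1=2, p2=1, p3=2, p4=1, p5=0, p6=1, p7=1)
step 2: fire T4:  (p0=3, p1=2, p2=1, p3=2, p4=1, p5=0, p6=1, p7=1) → (p0=3, p1=2, p2=1, p3=1, p4=0, p5=0, p6=1, p7=2)
step 3: fire T2:  (p0=3, p1=2, p2=1, p3=1, p4=0, p5=0, p6=1, p7=2) → (p0=3, p1=2, p2=4, p3=1, p4=0, p5=0, p6=1, p7=1)

(p0=3, p1=2, p2=4, p3=1, p4=0, p5=0, p6=1, p7=1)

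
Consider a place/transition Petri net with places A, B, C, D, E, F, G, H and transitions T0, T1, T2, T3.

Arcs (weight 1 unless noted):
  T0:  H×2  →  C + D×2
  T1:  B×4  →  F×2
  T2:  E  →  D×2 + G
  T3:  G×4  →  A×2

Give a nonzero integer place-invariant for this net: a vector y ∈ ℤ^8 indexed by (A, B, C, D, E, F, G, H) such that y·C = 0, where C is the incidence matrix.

Incidence matrix C (rows=places, cols=transitions):
       T0   T1   T2   T3
    A   0    0    0    2
    B   0   -4    0    0
    C   1    0    0    0
    D   2    0    2    0
    E   0    0   -1    0
    F   0    2    0    0
    G   0    0    1   -4
    H  -2    0    0    0

Candidate y = [0, 0, 2, -1, -2, 0, 0, 0]; check y·C column-wise:
  col T0: 2·1 + -1·2 + -2·0 + 0·-2 = 0
  col T1: 0·-4 + 2·0 + -1·0 + -2·0 + 0·2 = 0
  col T2: 2·0 + -1·2 + -2·-1 + 0·1 = 0
  col T3: 0·2 + 2·0 + -1·0 + -2·0 + 0·-4 = 0

y = (A:0, B:0, C:2, D:-1, E:-2, F:0, G:0, H:0)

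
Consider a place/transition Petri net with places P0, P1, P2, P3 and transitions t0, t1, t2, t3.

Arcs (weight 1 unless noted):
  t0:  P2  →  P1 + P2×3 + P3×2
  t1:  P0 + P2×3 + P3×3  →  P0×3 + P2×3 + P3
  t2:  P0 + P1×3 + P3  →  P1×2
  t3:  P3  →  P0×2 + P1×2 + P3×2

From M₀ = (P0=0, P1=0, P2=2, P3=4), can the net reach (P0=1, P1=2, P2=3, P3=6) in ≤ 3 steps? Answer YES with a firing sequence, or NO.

NO — not reachable within 3 firings

depth 0: 1 marking
depth 1: 3 markings reached so far
depth 2: 6 markings reached so far
depth 3: 13 markings reached so far
target is not among the 13 markings reachable within 3 steps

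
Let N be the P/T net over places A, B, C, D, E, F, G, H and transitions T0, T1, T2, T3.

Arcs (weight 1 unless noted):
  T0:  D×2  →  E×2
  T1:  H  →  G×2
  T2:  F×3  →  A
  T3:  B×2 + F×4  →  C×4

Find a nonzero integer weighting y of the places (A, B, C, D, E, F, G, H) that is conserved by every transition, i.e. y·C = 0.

Incidence matrix C (rows=places, cols=transitions):
       T0   T1   T2   T3
    A   0    0    1    0
    B   0    0    0   -2
    C   0    0    0    4
    D  -2    0    0    0
    E   2    0    0    0
    F   0    0   -3   -4
    G   0    2    0    0
    H   0   -1    0    0

Candidate y = [0, 2, 1, 0, 0, 0, 0, 0]; check y·C column-wise:
  col T0: 2·0 + 1·0 + 0·-2 + 0·2 = 0
  col T1: 2·0 + 1·0 + 0·2 + 0·-1 = 0
  col T2: 0·1 + 2·0 + 1·0 + 0·-3 = 0
  col T3: 2·-2 + 1·4 + 0·-4 = 0

y = (A:0, B:2, C:1, D:0, E:0, F:0, G:0, H:0)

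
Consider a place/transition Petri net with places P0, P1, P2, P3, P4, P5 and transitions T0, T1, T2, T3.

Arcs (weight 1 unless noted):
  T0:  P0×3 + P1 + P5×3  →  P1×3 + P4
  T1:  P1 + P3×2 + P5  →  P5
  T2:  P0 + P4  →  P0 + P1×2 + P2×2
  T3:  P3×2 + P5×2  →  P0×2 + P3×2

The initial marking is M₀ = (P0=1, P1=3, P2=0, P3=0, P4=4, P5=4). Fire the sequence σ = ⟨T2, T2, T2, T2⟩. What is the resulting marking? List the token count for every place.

step 1: fire T2:  (P0=1, P1=3, P2=0, P3=0, P4=4, P5=4) → (P0=1, P1=5, P2=2, P3=0, P4=3, P5=4)
step 2: fire T2:  (P0=1, P1=5, P2=2, P3=0, P4=3, P5=4) → (P0=1, P1=7, P2=4, P3=0, P4=2, P5=4)
step 3: fire T2:  (P0=1, P1=7, P2=4, P3=0, P4=2, P5=4) → (P0=1, P1=9, P2=6, P3=0, P4=1, P5=4)
step 4: fire T2:  (P0=1, P1=9, P2=6, P3=0, P4=1, P5=4) → (P0=1, P1=11, P2=8, P3=0, P4=0, P5=4)

(P0=1, P1=11, P2=8, P3=0, P4=0, P5=4)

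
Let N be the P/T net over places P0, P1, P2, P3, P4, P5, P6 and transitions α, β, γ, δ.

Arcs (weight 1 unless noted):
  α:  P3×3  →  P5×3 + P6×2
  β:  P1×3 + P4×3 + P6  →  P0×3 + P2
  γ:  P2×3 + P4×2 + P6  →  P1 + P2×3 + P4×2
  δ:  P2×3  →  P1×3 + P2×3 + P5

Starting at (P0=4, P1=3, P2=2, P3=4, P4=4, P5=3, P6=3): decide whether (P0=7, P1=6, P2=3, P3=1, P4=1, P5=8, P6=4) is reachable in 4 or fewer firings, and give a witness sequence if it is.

step 1: fire α:  (P0=4, P1=3, P2=2, P3=4, P4=4, P5=3, P6=3) → (P0=4, P1=3, P2=2, P3=1, P4=4, P5=6, P6=5)
step 2: fire β:  (P0=4, P1=3, P2=2, P3=1, P4=4, P5=6, P6=5) → (P0=7, P1=0, P2=3, P3=1, P4=1, P5=6, P6=4)
step 3: fire δ:  (P0=7, P1=0, P2=3, P3=1, P4=1, P5=6, P6=4) → (P0=7, P1=3, P2=3, P3=1, P4=1, P5=7, P6=4)
step 4: fire δ:  (P0=7, P1=3, P2=3, P3=1, P4=1, P5=7, P6=4) → (P0=7, P1=6, P2=3, P3=1, P4=1, P5=8, P6=4)

YES — reachable via ⟨α, β, δ, δ⟩ (4 firings)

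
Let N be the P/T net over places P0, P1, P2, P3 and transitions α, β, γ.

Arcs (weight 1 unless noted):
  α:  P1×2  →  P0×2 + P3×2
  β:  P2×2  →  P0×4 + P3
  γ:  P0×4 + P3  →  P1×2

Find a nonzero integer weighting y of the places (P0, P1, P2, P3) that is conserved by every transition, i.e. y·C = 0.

y = (P0:1, P1:3, P2:3, P3:2)

Incidence matrix C (rows=places, cols=transitions):
        α    β    γ
   P0   2    4   -4
   P1  -2    0    2
   P2   0   -2    0
   P3   2    1   -1

Candidate y = [1, 3, 3, 2]; check y·C column-wise:
  col α: 1·2 + 3·-2 + 3·0 + 2·2 = 0
  col β: 1·4 + 3·0 + 3·-2 + 2·1 = 0
  col γ: 1·-4 + 3·2 + 3·0 + 2·-1 = 0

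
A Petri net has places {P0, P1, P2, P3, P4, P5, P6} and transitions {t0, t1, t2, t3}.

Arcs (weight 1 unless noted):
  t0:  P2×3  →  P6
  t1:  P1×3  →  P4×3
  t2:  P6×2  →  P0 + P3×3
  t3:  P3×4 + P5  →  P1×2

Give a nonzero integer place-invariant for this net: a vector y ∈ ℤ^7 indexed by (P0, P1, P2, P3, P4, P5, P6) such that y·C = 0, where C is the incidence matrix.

Incidence matrix C (rows=places, cols=transitions):
       t0   t1   t2   t3
   P0   0    0    1    0
   P1   0   -3    0    2
   P2  -3    0    0    0
   P3   0    0    3   -4
   P4   0    3    0    0
   P5   0    0    0   -1
   P6   1    0   -2    0

Candidate y = [3, -2, 0, -1, -2, 0, 0]; check y·C column-wise:
  col t0: 3·0 + -2·0 + 0·-3 + -1·0 + -2·0 + 0·1 = 0
  col t1: 3·0 + -2·-3 + -1·0 + -2·3 = 0
  col t2: 3·1 + -2·0 + -1·3 + -2·0 + 0·-2 = 0
  col t3: 3·0 + -2·2 + -1·-4 + -2·0 + 0·-1 = 0

y = (P0:3, P1:-2, P2:0, P3:-1, P4:-2, P5:0, P6:0)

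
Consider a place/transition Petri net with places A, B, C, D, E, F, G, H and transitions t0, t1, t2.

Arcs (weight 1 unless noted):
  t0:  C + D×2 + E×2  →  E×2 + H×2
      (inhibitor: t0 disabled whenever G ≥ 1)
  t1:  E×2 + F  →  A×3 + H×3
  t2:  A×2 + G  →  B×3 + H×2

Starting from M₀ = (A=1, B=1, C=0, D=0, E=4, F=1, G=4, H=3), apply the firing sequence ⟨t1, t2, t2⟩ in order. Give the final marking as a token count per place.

(A=0, B=7, C=0, D=0, E=2, F=0, G=2, H=10)

step 1: fire t1:  (A=1, B=1, C=0, D=0, E=4, F=1, G=4, H=3) → (A=4, B=1, C=0, D=0, E=2, F=0, G=4, H=6)
step 2: fire t2:  (A=4, B=1, C=0, D=0, E=2, F=0, G=4, H=6) → (A=2, B=4, C=0, D=0, E=2, F=0, G=3, H=8)
step 3: fire t2:  (A=2, B=4, C=0, D=0, E=2, F=0, G=3, H=8) → (A=0, B=7, C=0, D=0, E=2, F=0, G=2, H=10)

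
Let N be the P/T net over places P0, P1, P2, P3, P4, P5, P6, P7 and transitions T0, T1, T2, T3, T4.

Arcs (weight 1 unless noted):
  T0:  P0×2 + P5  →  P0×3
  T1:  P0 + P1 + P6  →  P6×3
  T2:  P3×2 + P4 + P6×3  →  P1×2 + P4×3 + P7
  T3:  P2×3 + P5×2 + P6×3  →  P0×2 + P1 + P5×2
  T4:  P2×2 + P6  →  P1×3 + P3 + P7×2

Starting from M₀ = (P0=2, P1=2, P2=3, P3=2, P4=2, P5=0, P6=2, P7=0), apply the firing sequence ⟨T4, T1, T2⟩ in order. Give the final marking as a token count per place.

step 1: fire T4:  (P0=2, P1=2, P2=3, P3=2, P4=2, P5=0, P6=2, P7=0) → (P0=2, P1=5, P2=1, P3=3, P4=2, P5=0, P6=1, P7=2)
step 2: fire T1:  (P0=2, P1=5, P2=1, P3=3, P4=2, P5=0, P6=1, P7=2) → (P0=1, P1=4, P2=1, P3=3, P4=2, P5=0, P6=3, P7=2)
step 3: fire T2:  (P0=1, P1=4, P2=1, P3=3, P4=2, P5=0, P6=3, P7=2) → (P0=1, P1=6, P2=1, P3=1, P4=4, P5=0, P6=0, P7=3)

(P0=1, P1=6, P2=1, P3=1, P4=4, P5=0, P6=0, P7=3)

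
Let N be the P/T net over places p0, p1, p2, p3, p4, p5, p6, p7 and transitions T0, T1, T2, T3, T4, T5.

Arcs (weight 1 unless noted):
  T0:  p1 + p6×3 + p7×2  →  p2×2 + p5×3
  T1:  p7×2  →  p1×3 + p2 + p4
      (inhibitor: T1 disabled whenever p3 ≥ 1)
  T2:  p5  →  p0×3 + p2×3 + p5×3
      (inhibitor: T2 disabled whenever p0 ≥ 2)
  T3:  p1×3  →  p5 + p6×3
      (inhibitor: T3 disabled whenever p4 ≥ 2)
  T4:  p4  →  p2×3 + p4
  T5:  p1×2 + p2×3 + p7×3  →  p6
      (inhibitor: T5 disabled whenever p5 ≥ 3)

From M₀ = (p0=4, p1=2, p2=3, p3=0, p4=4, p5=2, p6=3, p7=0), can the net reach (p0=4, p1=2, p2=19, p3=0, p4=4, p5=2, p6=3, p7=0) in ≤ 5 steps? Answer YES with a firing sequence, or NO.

depth 0: 1 marking
depth 1: 2 markings reached so far
depth 2: 3 markings reached so far
depth 3: 4 markings reached so far
depth 4: 5 markings reached so far
depth 5: 6 markings reached so far
target is not among the 6 markings reachable within 5 steps

NO — not reachable within 5 firings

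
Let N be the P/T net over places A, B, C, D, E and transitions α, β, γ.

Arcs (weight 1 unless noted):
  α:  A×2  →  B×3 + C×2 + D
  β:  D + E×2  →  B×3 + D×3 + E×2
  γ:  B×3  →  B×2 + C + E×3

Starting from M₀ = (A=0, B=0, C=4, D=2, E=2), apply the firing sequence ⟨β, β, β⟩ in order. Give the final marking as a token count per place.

(A=0, B=9, C=4, D=8, E=2)

step 1: fire β:  (A=0, B=0, C=4, D=2, E=2) → (A=0, B=3, C=4, D=4, E=2)
step 2: fire β:  (A=0, B=3, C=4, D=4, E=2) → (A=0, B=6, C=4, D=6, E=2)
step 3: fire β:  (A=0, B=6, C=4, D=6, E=2) → (A=0, B=9, C=4, D=8, E=2)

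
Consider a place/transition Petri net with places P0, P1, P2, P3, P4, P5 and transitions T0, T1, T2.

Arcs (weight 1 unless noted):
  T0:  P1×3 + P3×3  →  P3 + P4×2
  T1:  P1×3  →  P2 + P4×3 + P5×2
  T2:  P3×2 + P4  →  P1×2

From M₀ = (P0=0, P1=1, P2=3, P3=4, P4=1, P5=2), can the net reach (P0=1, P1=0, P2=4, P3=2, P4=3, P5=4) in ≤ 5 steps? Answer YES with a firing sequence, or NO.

depth 0: 1 marking
depth 1: 2 markings reached so far
depth 2: 3 markings reached so far
depth 3: 4 markings reached so far
depth 4: 4 markings reached so far
(frontier empty at depth 4; search complete)
target is not among the 4 markings reachable within 5 steps

NO — not reachable within 5 firings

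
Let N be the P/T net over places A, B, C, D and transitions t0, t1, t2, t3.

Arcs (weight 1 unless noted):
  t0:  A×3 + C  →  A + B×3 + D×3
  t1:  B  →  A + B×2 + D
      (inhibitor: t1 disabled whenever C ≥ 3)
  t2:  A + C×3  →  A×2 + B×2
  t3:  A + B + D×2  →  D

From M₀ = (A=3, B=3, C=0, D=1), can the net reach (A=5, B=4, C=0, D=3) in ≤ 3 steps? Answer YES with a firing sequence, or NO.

depth 0: 1 marking
depth 1: 2 markings reached so far
depth 2: 3 markings reached so far
depth 3: 4 markings reached so far
target is not among the 4 markings reachable within 3 steps

NO — not reachable within 3 firings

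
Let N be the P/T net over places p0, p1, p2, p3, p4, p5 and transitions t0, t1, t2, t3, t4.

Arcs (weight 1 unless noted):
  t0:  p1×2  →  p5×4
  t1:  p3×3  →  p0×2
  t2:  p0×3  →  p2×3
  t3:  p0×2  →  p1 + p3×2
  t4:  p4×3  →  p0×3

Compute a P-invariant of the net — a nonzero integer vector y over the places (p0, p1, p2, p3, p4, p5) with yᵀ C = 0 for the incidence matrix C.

Incidence matrix C (rows=places, cols=transitions):
       t0   t1   t2   t3   t4
   p0   0    2   -3   -2    3
   p1  -2    0    0    1    0
   p2   0    0    3    0    0
   p3   0   -3    0    2    0
   p4   0    0    0    0   -3
   p5   4    0    0    0    0

Candidate y = [3, 2, 3, 2, 3, 1]; check y·C column-wise:
  col t0: 3·0 + 2·-2 + 3·0 + 2·0 + 3·0 + 1·4 = 0
  col t1: 3·2 + 2·0 + 3·0 + 2·-3 + 3·0 + 1·0 = 0
  col t2: 3·-3 + 2·0 + 3·3 + 2·0 + 3·0 + 1·0 = 0
  col t3: 3·-2 + 2·1 + 3·0 + 2·2 + 3·0 + 1·0 = 0
  col t4: 3·3 + 2·0 + 3·0 + 2·0 + 3·-3 + 1·0 = 0

y = (p0:3, p1:2, p2:3, p3:2, p4:3, p5:1)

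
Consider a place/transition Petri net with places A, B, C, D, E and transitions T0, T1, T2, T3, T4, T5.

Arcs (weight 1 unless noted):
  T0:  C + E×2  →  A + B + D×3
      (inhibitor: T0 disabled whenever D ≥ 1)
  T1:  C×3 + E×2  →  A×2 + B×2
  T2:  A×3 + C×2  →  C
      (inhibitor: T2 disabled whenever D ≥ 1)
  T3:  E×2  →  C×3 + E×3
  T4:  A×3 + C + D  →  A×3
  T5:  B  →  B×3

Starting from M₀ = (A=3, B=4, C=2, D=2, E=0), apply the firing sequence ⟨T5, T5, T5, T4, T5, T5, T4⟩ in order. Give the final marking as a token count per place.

step 1: fire T5:  (A=3, B=4, C=2, D=2, E=0) → (A=3, B=6, C=2, D=2, E=0)
step 2: fire T5:  (A=3, B=6, C=2, D=2, E=0) → (A=3, B=8, C=2, D=2, E=0)
step 3: fire T5:  (A=3, B=8, C=2, D=2, E=0) → (A=3, B=10, C=2, D=2, E=0)
step 4: fire T4:  (A=3, B=10, C=2, D=2, E=0) → (A=3, B=10, C=1, D=1, E=0)
step 5: fire T5:  (A=3, B=10, C=1, D=1, E=0) → (A=3, B=12, C=1, D=1, E=0)
step 6: fire T5:  (A=3, B=12, C=1, D=1, E=0) → (A=3, B=14, C=1, D=1, E=0)
step 7: fire T4:  (A=3, B=14, C=1, D=1, E=0) → (A=3, B=14, C=0, D=0, E=0)

(A=3, B=14, C=0, D=0, E=0)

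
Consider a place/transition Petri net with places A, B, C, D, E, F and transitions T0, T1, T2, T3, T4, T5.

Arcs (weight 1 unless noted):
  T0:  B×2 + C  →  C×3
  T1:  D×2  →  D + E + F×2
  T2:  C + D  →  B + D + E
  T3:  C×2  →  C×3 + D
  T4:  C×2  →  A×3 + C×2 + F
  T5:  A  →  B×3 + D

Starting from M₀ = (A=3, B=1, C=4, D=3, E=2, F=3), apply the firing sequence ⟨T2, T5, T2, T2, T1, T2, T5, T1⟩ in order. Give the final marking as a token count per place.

step 1: fire T2:  (A=3, B=1, C=4, D=3, E=2, F=3) → (A=3, B=2, C=3, D=3, E=3, F=3)
step 2: fire T5:  (A=3, B=2, C=3, D=3, E=3, F=3) → (A=2, B=5, C=3, D=4, E=3, F=3)
step 3: fire T2:  (A=2, B=5, C=3, D=4, E=3, F=3) → (A=2, B=6, C=2, D=4, E=4, F=3)
step 4: fire T2:  (A=2, B=6, C=2, D=4, E=4, F=3) → (A=2, B=7, C=1, D=4, E=5, F=3)
step 5: fire T1:  (A=2, B=7, C=1, D=4, E=5, F=3) → (A=2, B=7, C=1, D=3, E=6, F=5)
step 6: fire T2:  (A=2, B=7, C=1, D=3, E=6, F=5) → (A=2, B=8, C=0, D=3, E=7, F=5)
step 7: fire T5:  (A=2, B=8, C=0, D=3, E=7, F=5) → (A=1, B=11, C=0, D=4, E=7, F=5)
step 8: fire T1:  (A=1, B=11, C=0, D=4, E=7, F=5) → (A=1, B=11, C=0, D=3, E=8, F=7)

(A=1, B=11, C=0, D=3, E=8, F=7)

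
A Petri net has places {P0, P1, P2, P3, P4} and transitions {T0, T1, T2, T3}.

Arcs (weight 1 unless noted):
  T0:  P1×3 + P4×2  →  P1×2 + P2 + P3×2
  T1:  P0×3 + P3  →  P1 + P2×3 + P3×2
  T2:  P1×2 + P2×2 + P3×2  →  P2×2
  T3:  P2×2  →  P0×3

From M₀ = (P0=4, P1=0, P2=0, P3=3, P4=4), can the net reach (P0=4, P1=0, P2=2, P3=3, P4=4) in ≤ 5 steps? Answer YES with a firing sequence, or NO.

step 1: fire T1:  (P0=4, P1=0, P2=0, P3=3, P4=4) → (P0=1, P1=1, P2=3, P3=4, P4=4)
step 2: fire T3:  (P0=1, P1=1, P2=3, P3=4, P4=4) → (P0=4, P1=1, P2=1, P3=4, P4=4)
step 3: fire T1:  (P0=4, P1=1, P2=1, P3=4, P4=4) → (P0=1, P1=2, P2=4, P3=5, P4=4)
step 4: fire T2:  (P0=1, P1=2, P2=4, P3=5, P4=4) → (P0=1, P1=0, P2=4, P3=3, P4=4)
step 5: fire T3:  (P0=1, P1=0, P2=4, P3=3, P4=4) → (P0=4, P1=0, P2=2, P3=3, P4=4)

YES — reachable via ⟨T1, T3, T1, T2, T3⟩ (5 firings)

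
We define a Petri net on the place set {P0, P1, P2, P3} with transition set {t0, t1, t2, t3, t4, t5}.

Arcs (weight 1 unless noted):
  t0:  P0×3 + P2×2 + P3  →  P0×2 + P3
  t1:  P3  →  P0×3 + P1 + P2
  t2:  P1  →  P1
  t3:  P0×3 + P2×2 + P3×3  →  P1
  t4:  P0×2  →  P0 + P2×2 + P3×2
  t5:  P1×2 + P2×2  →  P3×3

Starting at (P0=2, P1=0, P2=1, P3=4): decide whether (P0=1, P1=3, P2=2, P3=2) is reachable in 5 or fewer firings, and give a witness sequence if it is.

depth 0: 1 marking
depth 1: 3 markings reached so far
depth 2: 7 markings reached so far
depth 3: 14 markings reached so far
depth 4: 28 markings reached so far
depth 5: 50 markings reached so far
target is not among the 50 markings reachable within 5 steps

NO — not reachable within 5 firings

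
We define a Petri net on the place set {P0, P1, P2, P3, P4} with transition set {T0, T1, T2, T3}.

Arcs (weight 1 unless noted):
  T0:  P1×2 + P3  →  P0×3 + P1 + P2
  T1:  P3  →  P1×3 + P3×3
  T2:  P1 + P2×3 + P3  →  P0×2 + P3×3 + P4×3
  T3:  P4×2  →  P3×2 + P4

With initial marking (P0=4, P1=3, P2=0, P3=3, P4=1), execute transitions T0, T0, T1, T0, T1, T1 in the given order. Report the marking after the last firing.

step 1: fire T0:  (P0=4, P1=3, P2=0, P3=3, P4=1) → (P0=7, P1=2, P2=1, P3=2, P4=1)
step 2: fire T0:  (P0=7, P1=2, P2=1, P3=2, P4=1) → (P0=10, P1=1, P2=2, P3=1, P4=1)
step 3: fire T1:  (P0=10, P1=1, P2=2, P3=1, P4=1) → (P0=10, P1=4, P2=2, P3=3, P4=1)
step 4: fire T0:  (P0=10, P1=4, P2=2, P3=3, P4=1) → (P0=13, P1=3, P2=3, P3=2, P4=1)
step 5: fire T1:  (P0=13, P1=3, P2=3, P3=2, P4=1) → (P0=13, P1=6, P2=3, P3=4, P4=1)
step 6: fire T1:  (P0=13, P1=6, P2=3, P3=4, P4=1) → (P0=13, P1=9, P2=3, P3=6, P4=1)

(P0=13, P1=9, P2=3, P3=6, P4=1)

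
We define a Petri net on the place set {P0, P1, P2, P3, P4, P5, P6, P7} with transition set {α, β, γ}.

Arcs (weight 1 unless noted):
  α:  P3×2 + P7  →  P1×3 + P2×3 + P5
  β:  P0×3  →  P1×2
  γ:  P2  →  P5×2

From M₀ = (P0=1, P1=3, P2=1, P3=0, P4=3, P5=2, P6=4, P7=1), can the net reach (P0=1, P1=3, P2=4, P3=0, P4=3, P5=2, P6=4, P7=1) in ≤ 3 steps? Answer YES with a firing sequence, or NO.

NO — not reachable within 3 firings

depth 0: 1 marking
depth 1: 2 markings reached so far
depth 2: 2 markings reached so far
(frontier empty at depth 2; search complete)
target is not among the 2 markings reachable within 3 steps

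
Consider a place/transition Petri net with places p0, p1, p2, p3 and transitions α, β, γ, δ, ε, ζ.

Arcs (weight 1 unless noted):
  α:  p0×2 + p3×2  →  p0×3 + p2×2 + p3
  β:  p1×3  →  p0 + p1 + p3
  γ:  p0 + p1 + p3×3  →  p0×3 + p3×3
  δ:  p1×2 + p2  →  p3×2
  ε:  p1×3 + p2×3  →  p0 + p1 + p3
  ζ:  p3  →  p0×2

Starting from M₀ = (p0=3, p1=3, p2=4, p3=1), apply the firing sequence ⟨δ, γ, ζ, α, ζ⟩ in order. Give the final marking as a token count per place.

(p0=10, p1=0, p2=5, p3=0)

step 1: fire δ:  (p0=3, p1=3, p2=4, p3=1) → (p0=3, p1=1, p2=3, p3=3)
step 2: fire γ:  (p0=3, p1=1, p2=3, p3=3) → (p0=5, p1=0, p2=3, p3=3)
step 3: fire ζ:  (p0=5, p1=0, p2=3, p3=3) → (p0=7, p1=0, p2=3, p3=2)
step 4: fire α:  (p0=7, p1=0, p2=3, p3=2) → (p0=8, p1=0, p2=5, p3=1)
step 5: fire ζ:  (p0=8, p1=0, p2=5, p3=1) → (p0=10, p1=0, p2=5, p3=0)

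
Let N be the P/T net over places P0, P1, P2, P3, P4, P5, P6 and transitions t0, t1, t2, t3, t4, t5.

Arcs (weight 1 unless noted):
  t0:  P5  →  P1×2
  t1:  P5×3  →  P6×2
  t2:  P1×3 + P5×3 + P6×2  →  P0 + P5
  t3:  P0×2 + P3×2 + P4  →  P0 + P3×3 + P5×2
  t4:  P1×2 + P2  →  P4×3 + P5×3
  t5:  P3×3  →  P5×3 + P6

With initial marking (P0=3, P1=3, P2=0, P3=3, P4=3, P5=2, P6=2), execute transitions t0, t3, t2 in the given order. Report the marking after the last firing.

step 1: fire t0:  (P0=3, P1=3, P2=0, P3=3, P4=3, P5=2, P6=2) → (P0=3, P1=5, P2=0, P3=3, P4=3, P5=1, P6=2)
step 2: fire t3:  (P0=3, P1=5, P2=0, P3=3, P4=3, P5=1, P6=2) → (P0=2, P1=5, P2=0, P3=4, P4=2, P5=3, P6=2)
step 3: fire t2:  (P0=2, P1=5, P2=0, P3=4, P4=2, P5=3, P6=2) → (P0=3, P1=2, P2=0, P3=4, P4=2, P5=1, P6=0)

(P0=3, P1=2, P2=0, P3=4, P4=2, P5=1, P6=0)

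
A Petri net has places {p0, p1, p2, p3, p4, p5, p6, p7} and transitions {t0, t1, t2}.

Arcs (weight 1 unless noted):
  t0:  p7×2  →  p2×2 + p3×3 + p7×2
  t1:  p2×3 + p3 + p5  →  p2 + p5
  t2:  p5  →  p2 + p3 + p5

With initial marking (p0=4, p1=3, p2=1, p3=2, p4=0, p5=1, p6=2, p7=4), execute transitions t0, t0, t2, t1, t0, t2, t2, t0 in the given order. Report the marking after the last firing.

step 1: fire t0:  (p0=4, p1=3, p2=1, p3=2, p4=0, p5=1, p6=2, p7=4) → (p0=4, p1=3, p2=3, p3=5, p4=0, p5=1, p6=2, p7=4)
step 2: fire t0:  (p0=4, p1=3, p2=3, p3=5, p4=0, p5=1, p6=2, p7=4) → (p0=4, p1=3, p2=5, p3=8, p4=0, p5=1, p6=2, p7=4)
step 3: fire t2:  (p0=4, p1=3, p2=5, p3=8, p4=0, p5=1, p6=2, p7=4) → (p0=4, p1=3, p2=6, p3=9, p4=0, p5=1, p6=2, p7=4)
step 4: fire t1:  (p0=4, p1=3, p2=6, p3=9, p4=0, p5=1, p6=2, p7=4) → (p0=4, p1=3, p2=4, p3=8, p4=0, p5=1, p6=2, p7=4)
step 5: fire t0:  (p0=4, p1=3, p2=4, p3=8, p4=0, p5=1, p6=2, p7=4) → (p0=4, p1=3, p2=6, p3=11, p4=0, p5=1, p6=2, p7=4)
step 6: fire t2:  (p0=4, p1=3, p2=6, p3=11, p4=0, p5=1, p6=2, p7=4) → (p0=4, p1=3, p2=7, p3=12, p4=0, p5=1, p6=2, p7=4)
step 7: fire t2:  (p0=4, p1=3, p2=7, p3=12, p4=0, p5=1, p6=2, p7=4) → (p0=4, p1=3, p2=8, p3=13, p4=0, p5=1, p6=2, p7=4)
step 8: fire t0:  (p0=4, p1=3, p2=8, p3=13, p4=0, p5=1, p6=2, p7=4) → (p0=4, p1=3, p2=10, p3=16, p4=0, p5=1, p6=2, p7=4)

(p0=4, p1=3, p2=10, p3=16, p4=0, p5=1, p6=2, p7=4)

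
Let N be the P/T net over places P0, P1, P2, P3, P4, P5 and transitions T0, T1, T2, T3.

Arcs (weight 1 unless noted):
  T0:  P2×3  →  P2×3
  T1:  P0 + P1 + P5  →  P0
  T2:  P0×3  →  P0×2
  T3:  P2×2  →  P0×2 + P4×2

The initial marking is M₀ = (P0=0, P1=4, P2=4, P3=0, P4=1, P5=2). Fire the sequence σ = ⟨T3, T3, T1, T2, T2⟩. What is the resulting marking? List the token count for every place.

step 1: fire T3:  (P0=0, P1=4, P2=4, P3=0, P4=1, P5=2) → (P0=2, P1=4, P2=2, P3=0, P4=3, P5=2)
step 2: fire T3:  (P0=2, P1=4, P2=2, P3=0, P4=3, P5=2) → (P0=4, P1=4, P2=0, P3=0, P4=5, P5=2)
step 3: fire T1:  (P0=4, P1=4, P2=0, P3=0, P4=5, P5=2) → (P0=4, P1=3, P2=0, P3=0, P4=5, P5=1)
step 4: fire T2:  (P0=4, P1=3, P2=0, P3=0, P4=5, P5=1) → (P0=3, P1=3, P2=0, P3=0, P4=5, P5=1)
step 5: fire T2:  (P0=3, P1=3, P2=0, P3=0, P4=5, P5=1) → (P0=2, P1=3, P2=0, P3=0, P4=5, P5=1)

(P0=2, P1=3, P2=0, P3=0, P4=5, P5=1)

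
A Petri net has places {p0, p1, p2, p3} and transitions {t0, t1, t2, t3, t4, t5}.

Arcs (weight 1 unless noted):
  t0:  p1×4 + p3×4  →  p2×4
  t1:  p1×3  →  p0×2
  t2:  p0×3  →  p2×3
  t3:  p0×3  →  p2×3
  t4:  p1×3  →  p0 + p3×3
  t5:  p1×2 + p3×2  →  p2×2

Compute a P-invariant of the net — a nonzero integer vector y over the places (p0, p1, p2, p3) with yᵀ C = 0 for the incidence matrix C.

y = (p0:3, p1:2, p2:3, p3:1)

Incidence matrix C (rows=places, cols=transitions):
       t0   t1   t2   t3   t4   t5
   p0   0    2   -3   -3    1    0
   p1  -4   -3    0    0   -3   -2
   p2   4    0    3    3    0    2
   p3  -4    0    0    0    3   -2

Candidate y = [3, 2, 3, 1]; check y·C column-wise:
  col t0: 3·0 + 2·-4 + 3·4 + 1·-4 = 0
  col t1: 3·2 + 2·-3 + 3·0 + 1·0 = 0
  col t2: 3·-3 + 2·0 + 3·3 + 1·0 = 0
  col t3: 3·-3 + 2·0 + 3·3 + 1·0 = 0
  col t4: 3·1 + 2·-3 + 3·0 + 1·3 = 0
  col t5: 3·0 + 2·-2 + 3·2 + 1·-2 = 0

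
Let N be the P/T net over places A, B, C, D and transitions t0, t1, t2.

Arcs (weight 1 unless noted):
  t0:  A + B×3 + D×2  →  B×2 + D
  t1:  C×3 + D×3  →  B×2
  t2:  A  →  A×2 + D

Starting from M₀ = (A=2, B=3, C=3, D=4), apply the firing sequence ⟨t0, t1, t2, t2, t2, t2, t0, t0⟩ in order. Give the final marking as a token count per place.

step 1: fire t0:  (A=2, B=3, C=3, D=4) → (A=1, B=2, C=3, D=3)
step 2: fire t1:  (A=1, B=2, C=3, D=3) → (A=1, B=4, C=0, D=0)
step 3: fire t2:  (A=1, B=4, C=0, D=0) → (A=2, B=4, C=0, D=1)
step 4: fire t2:  (A=2, B=4, C=0, D=1) → (A=3, B=4, C=0, D=2)
step 5: fire t2:  (A=3, B=4, C=0, D=2) → (A=4, B=4, C=0, D=3)
step 6: fire t2:  (A=4, B=4, C=0, D=3) → (A=5, B=4, C=0, D=4)
step 7: fire t0:  (A=5, B=4, C=0, D=4) → (A=4, B=3, C=0, D=3)
step 8: fire t0:  (A=4, B=3, C=0, D=3) → (A=3, B=2, C=0, D=2)

(A=3, B=2, C=0, D=2)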